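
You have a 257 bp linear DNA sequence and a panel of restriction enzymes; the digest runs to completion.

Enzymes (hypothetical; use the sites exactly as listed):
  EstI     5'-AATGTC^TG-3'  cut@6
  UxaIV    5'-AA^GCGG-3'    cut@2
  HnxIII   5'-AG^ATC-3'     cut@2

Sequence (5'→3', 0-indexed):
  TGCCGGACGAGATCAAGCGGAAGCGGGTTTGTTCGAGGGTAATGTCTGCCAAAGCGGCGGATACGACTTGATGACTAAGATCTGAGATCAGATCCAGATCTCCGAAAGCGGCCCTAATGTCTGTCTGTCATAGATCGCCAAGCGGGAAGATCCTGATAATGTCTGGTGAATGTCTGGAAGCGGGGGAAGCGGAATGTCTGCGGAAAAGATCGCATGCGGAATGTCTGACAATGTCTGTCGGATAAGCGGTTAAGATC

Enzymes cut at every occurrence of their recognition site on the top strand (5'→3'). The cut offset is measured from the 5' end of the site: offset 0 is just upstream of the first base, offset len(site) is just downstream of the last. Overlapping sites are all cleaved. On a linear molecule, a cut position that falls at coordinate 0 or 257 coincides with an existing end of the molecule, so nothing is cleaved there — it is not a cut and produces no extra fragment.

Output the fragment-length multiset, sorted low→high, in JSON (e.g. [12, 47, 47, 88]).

[3,5,5,5,6,6,7,7,8,8,9,9,10,10,10,10,10,11,11,12,14,14,17,24,26]

Site scan:
  EstI AATGTCTG/6: at [40, 115, 157, 168, 192, 219, 229] ⇒ [46, 121, 163, 174, 198, 225, 235]
  UxaIV AAGCGG/2: at [14, 20, 51, 105, 139, 177, 186, 243] ⇒ [16, 22, 53, 107, 141, 179, 188, 245]
  HnxIII AGATC/2: at [9, 77, 84, 89, 95, 131, 147, 206, 252] ⇒ [11, 79, 86, 91, 97, 133, 149, 208, 254]

Pooled cuts: [11, 16, 22, 46, 53, 79, 86, 91, 97, 107, 121, 133, 141, 149, 163, 174, 179, 188, 198, 208, 225, 235, 245, 254]

Fragments:
  [0,11): 11 bp
  [11,16): 5 bp
  [16,22): 6 bp
  [22,46): 24 bp
  [46,53): 7 bp
  [53,79): 26 bp
  [79,86): 7 bp
  [86,91): 5 bp
  [91,97): 6 bp
  [97,107): 10 bp
  [107,121): 14 bp
  [121,133): 12 bp
  [133,141): 8 bp
  [141,149): 8 bp
  [149,163): 14 bp
  [163,174): 11 bp
  [174,179): 5 bp
  [179,188): 9 bp
  [188,198): 10 bp
  [198,208): 10 bp
  [208,225): 17 bp
  [225,235): 10 bp
  [235,245): 10 bp
  [245,254): 9 bp
  [254,257): 3 bp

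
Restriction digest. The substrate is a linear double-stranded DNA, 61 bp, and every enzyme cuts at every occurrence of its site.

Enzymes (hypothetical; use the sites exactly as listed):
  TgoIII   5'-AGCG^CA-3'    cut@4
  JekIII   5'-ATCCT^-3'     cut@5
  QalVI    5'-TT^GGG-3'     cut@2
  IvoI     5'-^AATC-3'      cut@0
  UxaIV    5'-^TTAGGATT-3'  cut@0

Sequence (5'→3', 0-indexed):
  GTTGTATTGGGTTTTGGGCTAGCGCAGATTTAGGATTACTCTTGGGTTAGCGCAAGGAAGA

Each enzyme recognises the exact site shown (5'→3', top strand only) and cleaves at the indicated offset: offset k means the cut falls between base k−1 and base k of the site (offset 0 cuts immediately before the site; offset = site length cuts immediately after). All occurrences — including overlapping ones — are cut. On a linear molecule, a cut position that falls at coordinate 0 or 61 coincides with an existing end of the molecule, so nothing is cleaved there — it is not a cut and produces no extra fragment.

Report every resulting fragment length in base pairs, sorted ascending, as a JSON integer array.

[5,7,8,9,9,9,14]

Scan for sites:
  TgoIII AGCGCA/4: at [20, 48] ⇒ [24, 52]
  JekIII (ATCCT, off=5): no sites
  QalVI TTGGG/2: at [6, 13, 41] ⇒ [8, 15, 43]
  IvoI (AATC, off=0): no sites
  UxaIV TTAGGATT/0: at [29] ⇒ [29]

Pooled cuts: [8, 15, 24, 29, 43, 52]

Fragments:
  [0,8): 8 bp
  [8,15): 7 bp
  [15,24): 9 bp
  [24,29): 5 bp
  [29,43): 14 bp
  [43,52): 9 bp
  [52,61): 9 bp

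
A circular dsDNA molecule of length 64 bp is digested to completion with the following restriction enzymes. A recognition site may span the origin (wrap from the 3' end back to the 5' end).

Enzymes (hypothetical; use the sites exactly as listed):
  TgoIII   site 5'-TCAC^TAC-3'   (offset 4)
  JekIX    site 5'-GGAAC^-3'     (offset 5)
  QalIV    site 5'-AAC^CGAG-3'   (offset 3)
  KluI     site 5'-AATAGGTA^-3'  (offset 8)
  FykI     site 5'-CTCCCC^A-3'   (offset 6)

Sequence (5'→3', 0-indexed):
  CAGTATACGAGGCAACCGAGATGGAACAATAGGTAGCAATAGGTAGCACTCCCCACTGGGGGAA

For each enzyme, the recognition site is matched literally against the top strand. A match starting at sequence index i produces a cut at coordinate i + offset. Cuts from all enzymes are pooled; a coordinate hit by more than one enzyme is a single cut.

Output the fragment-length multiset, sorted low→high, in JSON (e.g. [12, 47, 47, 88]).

Per-enzyme occurrences:
  TgoIII (TCACTAC, off=4): no sites
  JekIX (GGAAC, off=5): starts [22, 60] → cuts [1, 27]
  QalIV (AACCGAG, off=3): starts [13] → cuts [16]
  KluI (AATAGGTA, off=8): starts [27, 37] → cuts [35, 45]
  FykI (CTCCCCA, off=6): starts [48] → cuts [54]

Pooled cuts: [1, 16, 27, 35, 45, 54]

Fragments:
  1→16: 15 bp
  16→27: 11 bp
  27→35: 8 bp
  35→45: 10 bp
  45→54: 9 bp
  54→1 (wrap): 64-54+1 = 11 bp

[8,9,10,11,11,15]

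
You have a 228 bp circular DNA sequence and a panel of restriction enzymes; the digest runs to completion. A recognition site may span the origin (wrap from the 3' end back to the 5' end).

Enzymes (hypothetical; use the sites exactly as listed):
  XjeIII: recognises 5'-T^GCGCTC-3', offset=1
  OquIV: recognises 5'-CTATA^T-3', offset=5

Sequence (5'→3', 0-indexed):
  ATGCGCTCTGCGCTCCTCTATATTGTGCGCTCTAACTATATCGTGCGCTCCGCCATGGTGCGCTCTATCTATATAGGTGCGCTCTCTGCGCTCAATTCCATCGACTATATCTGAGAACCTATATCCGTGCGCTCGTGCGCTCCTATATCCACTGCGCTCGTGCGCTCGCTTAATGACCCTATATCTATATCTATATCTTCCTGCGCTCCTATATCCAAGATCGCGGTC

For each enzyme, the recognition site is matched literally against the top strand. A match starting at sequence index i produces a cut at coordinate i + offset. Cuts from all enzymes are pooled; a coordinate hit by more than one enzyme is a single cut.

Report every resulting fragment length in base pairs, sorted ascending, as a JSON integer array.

Site scan:
  XjeIII TGCGCTC/1: at [1, 8, 25, 43, 58, 77, 86, 127, 135, 152, 160, 201] ⇒ [2, 9, 26, 44, 59, 78, 87, 128, 136, 153, 161, 202]
  OquIV CTATAT/5: at [17, 35, 68, 104, 118, 142, 178, 184, 190, 208] ⇒ [22, 40, 73, 109, 123, 147, 183, 189, 195, 213]

Pooled cuts: [2, 9, 22, 26, 40, 44, 59, 73, 78, 87, 109, 123, 128, 136, 147, 153, 161, 183, 189, 195, 202, 213]

Fragment lengths:
  2→9: 7 bp
  9→22: 13 bp
  22→26: 4 bp
  26→40: 14 bp
  40→44: 4 bp
  44→59: 15 bp
  59→73: 14 bp
  73→78: 5 bp
  78→87: 9 bp
  87→109: 22 bp
  109→123: 14 bp
  123→128: 5 bp
  128→136: 8 bp
  136→147: 11 bp
  147→153: 6 bp
  153→161: 8 bp
  161→183: 22 bp
  183→189: 6 bp
  189→195: 6 bp
  195→202: 7 bp
  202→213: 11 bp
  213→2 (wrap): 228-213+2 = 17 bp

[4,4,5,5,6,6,6,7,7,8,8,9,11,11,13,14,14,14,15,17,22,22]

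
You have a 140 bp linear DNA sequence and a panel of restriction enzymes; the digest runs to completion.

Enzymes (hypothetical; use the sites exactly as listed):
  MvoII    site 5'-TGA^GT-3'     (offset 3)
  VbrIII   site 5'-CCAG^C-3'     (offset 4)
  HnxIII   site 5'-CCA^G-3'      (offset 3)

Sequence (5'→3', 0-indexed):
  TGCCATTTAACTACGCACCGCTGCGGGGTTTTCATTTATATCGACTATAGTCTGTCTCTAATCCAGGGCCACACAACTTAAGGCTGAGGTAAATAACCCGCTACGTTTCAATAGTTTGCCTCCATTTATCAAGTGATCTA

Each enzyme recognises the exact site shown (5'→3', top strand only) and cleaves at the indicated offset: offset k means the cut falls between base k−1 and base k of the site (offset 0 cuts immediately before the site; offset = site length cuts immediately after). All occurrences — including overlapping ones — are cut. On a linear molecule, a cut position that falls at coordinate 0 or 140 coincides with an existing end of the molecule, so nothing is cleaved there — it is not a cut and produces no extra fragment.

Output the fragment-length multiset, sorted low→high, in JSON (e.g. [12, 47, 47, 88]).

Scan for sites:
  MvoII (TGAGT, off=3): no sites
  VbrIII (CCAGC, off=4): no sites
  HnxIII (CCAG, off=3): starts [62] → cuts [65]

Pooled cuts: [65]

Fragment lengths:
  [0,65): 65 bp
  [65,140): 75 bp

[65,75]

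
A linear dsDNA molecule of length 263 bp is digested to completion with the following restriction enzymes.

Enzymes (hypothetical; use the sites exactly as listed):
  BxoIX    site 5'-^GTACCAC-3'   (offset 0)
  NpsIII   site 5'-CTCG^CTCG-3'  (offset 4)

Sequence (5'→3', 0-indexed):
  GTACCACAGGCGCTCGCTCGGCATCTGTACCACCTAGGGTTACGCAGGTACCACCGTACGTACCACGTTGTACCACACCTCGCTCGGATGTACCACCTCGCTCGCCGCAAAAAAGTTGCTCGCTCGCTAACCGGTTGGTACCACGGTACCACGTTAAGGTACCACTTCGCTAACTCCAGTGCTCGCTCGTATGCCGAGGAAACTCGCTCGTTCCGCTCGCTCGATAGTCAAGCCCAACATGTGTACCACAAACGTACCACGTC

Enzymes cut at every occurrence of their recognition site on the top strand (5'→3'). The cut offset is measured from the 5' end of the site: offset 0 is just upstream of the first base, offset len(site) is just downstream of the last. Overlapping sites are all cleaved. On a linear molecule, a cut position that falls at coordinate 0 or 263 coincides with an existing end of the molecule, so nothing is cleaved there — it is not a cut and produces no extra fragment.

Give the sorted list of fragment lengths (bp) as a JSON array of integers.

[7,8,10,10,10,11,11,12,13,13,13,15,16,21,21,22,23,27]

Per-enzyme occurrences:
  BxoIX (GTACCAC, off=0): starts [0, 26, 47, 59, 69, 89, 137, 145, 158, 242, 253] → cuts [26, 47, 59, 69, 89, 137, 145, 158, 242, 253] (position 0 is a terminus of the linear molecule — no cut)
  NpsIII (CTCGCTCG, off=4): starts [12, 78, 96, 118, 181, 202, 215] → cuts [16, 82, 100, 122, 185, 206, 219]

All cut coordinates (distinct, sorted): [16, 26, 47, 59, 69, 82, 89, 100, 122, 137, 145, 158, 185, 206, 219, 242, 253]

Fragment lengths:
  [0,16): 16 bp
  [16,26): 10 bp
  [26,47): 21 bp
  [47,59): 12 bp
  [59,69): 10 bp
  [69,82): 13 bp
  [82,89): 7 bp
  [89,100): 11 bp
  [100,122): 22 bp
  [122,137): 15 bp
  [137,145): 8 bp
  [145,158): 13 bp
  [158,185): 27 bp
  [185,206): 21 bp
  [206,219): 13 bp
  [219,242): 23 bp
  [242,253): 11 bp
  [253,263): 10 bp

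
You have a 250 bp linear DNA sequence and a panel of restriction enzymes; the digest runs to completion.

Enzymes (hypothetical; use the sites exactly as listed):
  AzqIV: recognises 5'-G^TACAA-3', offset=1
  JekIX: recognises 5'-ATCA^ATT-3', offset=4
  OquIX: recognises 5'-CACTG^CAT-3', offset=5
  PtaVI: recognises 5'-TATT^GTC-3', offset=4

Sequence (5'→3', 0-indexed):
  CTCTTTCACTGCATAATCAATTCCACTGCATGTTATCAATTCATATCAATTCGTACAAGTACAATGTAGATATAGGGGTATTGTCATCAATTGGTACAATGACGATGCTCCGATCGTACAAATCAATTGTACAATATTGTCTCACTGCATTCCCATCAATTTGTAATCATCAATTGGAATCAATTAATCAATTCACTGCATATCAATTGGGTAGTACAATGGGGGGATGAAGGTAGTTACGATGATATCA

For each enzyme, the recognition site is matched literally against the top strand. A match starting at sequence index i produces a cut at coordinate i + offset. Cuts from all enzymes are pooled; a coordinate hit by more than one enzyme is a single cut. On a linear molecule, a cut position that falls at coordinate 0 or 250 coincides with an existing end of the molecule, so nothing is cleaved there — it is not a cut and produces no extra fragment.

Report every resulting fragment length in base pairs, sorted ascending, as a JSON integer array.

Site scan:
  AzqIV (GTACAA, off=1): starts [52, 58, 93, 115, 128, 213] → cuts [53, 59, 94, 116, 129, 214]
  JekIX (ATCAATT, off=4): starts [15, 34, 44, 85, 121, 154, 168, 178, 186, 201] → cuts [19, 38, 48, 89, 125, 158, 172, 182, 190, 205]
  OquIX (CACTGCAT, off=5): starts [6, 23, 142, 193] → cuts [11, 28, 147, 198]
  PtaVI (TATTGTC, off=4): starts [78, 134] → cuts [82, 138]

Pooled cuts: [11, 19, 28, 38, 48, 53, 59, 82, 89, 94, 116, 125, 129, 138, 147, 158, 172, 182, 190, 198, 205, 214]

Fragments:
  [0,11): 11 bp
  [11,19): 8 bp
  [19,28): 9 bp
  [28,38): 10 bp
  [38,48): 10 bp
  [48,53): 5 bp
  [53,59): 6 bp
  [59,82): 23 bp
  [82,89): 7 bp
  [89,94): 5 bp
  [94,116): 22 bp
  [116,125): 9 bp
  [125,129): 4 bp
  [129,138): 9 bp
  [138,147): 9 bp
  [147,158): 11 bp
  [158,172): 14 bp
  [172,182): 10 bp
  [182,190): 8 bp
  [190,198): 8 bp
  [198,205): 7 bp
  [205,214): 9 bp
  [214,250): 36 bp

[4,5,5,6,7,7,8,8,8,9,9,9,9,9,10,10,10,11,11,14,22,23,36]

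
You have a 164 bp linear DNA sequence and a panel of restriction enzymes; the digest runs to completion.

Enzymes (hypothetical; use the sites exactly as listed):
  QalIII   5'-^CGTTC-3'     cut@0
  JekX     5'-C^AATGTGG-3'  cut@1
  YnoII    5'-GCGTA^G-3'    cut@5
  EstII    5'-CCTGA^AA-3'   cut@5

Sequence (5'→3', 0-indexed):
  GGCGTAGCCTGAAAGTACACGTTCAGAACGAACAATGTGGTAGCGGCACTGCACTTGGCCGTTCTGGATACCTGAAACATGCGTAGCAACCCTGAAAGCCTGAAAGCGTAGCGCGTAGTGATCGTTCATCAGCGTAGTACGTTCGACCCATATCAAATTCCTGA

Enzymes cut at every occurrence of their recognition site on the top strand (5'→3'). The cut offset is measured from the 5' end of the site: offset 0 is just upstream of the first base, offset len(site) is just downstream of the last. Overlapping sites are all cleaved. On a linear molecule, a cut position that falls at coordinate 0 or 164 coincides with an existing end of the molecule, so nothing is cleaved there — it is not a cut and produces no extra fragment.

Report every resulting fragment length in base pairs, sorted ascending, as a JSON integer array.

Site scan:
  QalIII (CGTTC, off=0): starts [19, 59, 122, 139] → cuts [19, 59, 122, 139]
  JekX (CAATGTGG, off=1): starts [32] → cuts [33]
  YnoII (GCGTAG, off=5): starts [1, 80, 105, 112, 131] → cuts [6, 85, 110, 117, 136]
  EstII (CCTGAAA, off=5): starts [7, 70, 90, 98] → cuts [12, 75, 95, 103]

All cut coordinates (distinct, sorted): [6, 12, 19, 33, 59, 75, 85, 95, 103, 110, 117, 122, 136, 139]

Fragment lengths:
  [0,6): 6 bp
  [6,12): 6 bp
  [12,19): 7 bp
  [19,33): 14 bp
  [33,59): 26 bp
  [59,75): 16 bp
  [75,85): 10 bp
  [85,95): 10 bp
  [95,103): 8 bp
  [103,110): 7 bp
  [110,117): 7 bp
  [117,122): 5 bp
  [122,136): 14 bp
  [136,139): 3 bp
  [139,164): 25 bp

[3,5,6,6,7,7,7,8,10,10,14,14,16,25,26]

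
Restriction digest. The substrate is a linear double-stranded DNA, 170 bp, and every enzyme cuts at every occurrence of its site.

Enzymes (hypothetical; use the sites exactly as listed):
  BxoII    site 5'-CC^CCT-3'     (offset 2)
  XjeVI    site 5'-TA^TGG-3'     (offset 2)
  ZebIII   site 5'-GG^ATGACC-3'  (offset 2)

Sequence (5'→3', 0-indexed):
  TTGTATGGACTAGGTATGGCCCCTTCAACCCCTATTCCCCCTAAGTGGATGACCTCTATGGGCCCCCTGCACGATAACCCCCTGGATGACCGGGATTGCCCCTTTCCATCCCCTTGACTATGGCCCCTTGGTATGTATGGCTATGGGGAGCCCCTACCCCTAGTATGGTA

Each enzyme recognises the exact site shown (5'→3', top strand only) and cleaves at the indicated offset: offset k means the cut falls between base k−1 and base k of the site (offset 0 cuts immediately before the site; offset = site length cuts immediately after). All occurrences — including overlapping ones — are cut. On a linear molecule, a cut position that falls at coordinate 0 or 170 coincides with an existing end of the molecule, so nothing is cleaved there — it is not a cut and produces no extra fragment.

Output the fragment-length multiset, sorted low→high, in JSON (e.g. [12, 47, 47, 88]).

[5,5,5,5,5,6,6,7,7,9,9,9,9,9,10,11,11,12,15,15]

Site scan:
  BxoII (CCCCT, off=2): starts [19, 28, 37, 63, 78, 98, 109, 123, 150, 156] → cuts [21, 30, 39, 65, 80, 100, 111, 125, 152, 158]
  XjeVI (TATGG, off=2): starts [3, 14, 56, 118, 135, 141, 163] → cuts [5, 16, 58, 120, 137, 143, 165]
  ZebIII (GGATGACC, off=2): starts [46, 83] → cuts [48, 85]

All cut coordinates (distinct, sorted): [5, 16, 21, 30, 39, 48, 58, 65, 80, 85, 100, 111, 120, 125, 137, 143, 152, 158, 165]

Fragments:
  [0,5): 5 bp
  [5,16): 11 bp
  [16,21): 5 bp
  [21,30): 9 bp
  [30,39): 9 bp
  [39,48): 9 bp
  [48,58): 10 bp
  [58,65): 7 bp
  [65,80): 15 bp
  [80,85): 5 bp
  [85,100): 15 bp
  [100,111): 11 bp
  [111,120): 9 bp
  [120,125): 5 bp
  [125,137): 12 bp
  [137,143): 6 bp
  [143,152): 9 bp
  [152,158): 6 bp
  [158,165): 7 bp
  [165,170): 5 bp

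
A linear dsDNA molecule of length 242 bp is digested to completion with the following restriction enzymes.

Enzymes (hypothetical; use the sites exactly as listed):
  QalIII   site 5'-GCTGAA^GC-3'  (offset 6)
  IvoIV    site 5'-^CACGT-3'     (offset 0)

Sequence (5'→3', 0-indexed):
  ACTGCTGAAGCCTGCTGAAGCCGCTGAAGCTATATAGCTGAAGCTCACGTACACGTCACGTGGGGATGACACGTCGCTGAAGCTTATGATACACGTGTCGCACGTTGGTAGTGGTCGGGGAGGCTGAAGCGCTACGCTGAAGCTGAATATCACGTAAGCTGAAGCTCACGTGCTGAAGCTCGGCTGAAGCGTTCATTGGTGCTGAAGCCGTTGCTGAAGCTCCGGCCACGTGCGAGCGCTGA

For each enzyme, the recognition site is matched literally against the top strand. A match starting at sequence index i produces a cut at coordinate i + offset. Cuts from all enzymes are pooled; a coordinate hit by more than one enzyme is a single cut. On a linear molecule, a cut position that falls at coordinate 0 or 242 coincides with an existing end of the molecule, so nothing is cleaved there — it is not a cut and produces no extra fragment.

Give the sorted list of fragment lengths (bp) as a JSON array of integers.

[3,3,5,6,8,9,9,9,9,10,10,11,11,12,12,13,13,13,14,16,18,28]

Per-enzyme occurrences:
  QalIII (GCTGAAGC, off=6): starts [3, 13, 22, 36, 75, 122, 135, 157, 171, 182, 200, 212] → cuts [9, 19, 28, 42, 81, 128, 141, 163, 177, 188, 206, 218]
  IvoIV (CACGT, off=0): starts [45, 51, 56, 69, 91, 100, 150, 166, 226] → cuts [45, 51, 56, 69, 91, 100, 150, 166, 226]

Pooled cuts: [9, 19, 28, 42, 45, 51, 56, 69, 81, 91, 100, 128, 141, 150, 163, 166, 177, 188, 206, 218, 226]

Fragments:
  [0,9): 9 bp
  [9,19): 10 bp
  [19,28): 9 bp
  [28,42): 14 bp
  [42,45): 3 bp
  [45,51): 6 bp
  [51,56): 5 bp
  [56,69): 13 bp
  [69,81): 12 bp
  [81,91): 10 bp
  [91,100): 9 bp
  [100,128): 28 bp
  [128,141): 13 bp
  [141,150): 9 bp
  [150,163): 13 bp
  [163,166): 3 bp
  [166,177): 11 bp
  [177,188): 11 bp
  [188,206): 18 bp
  [206,218): 12 bp
  [218,226): 8 bp
  [226,242): 16 bp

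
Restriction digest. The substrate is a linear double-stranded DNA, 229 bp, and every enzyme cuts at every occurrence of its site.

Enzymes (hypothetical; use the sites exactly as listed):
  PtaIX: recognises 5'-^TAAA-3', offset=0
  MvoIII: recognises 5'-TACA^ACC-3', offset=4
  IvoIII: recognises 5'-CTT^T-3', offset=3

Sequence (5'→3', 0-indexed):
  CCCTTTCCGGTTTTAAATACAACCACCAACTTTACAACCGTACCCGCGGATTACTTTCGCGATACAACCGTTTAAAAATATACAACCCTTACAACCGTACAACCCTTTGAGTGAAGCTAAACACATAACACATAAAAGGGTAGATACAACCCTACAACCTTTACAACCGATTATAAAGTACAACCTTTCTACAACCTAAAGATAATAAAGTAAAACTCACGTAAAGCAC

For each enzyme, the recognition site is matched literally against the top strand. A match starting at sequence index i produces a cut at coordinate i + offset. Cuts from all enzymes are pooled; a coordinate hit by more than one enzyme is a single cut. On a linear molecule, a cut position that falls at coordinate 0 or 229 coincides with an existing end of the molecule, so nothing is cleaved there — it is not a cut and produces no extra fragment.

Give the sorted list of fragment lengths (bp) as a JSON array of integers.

Per-enzyme occurrences:
  PtaIX (TAAA, off=0): starts [13, 72, 117, 132, 173, 196, 205, 210, 221] → cuts [13, 72, 117, 132, 173, 196, 205, 210, 221]
  MvoIII (TACAACC, off=4): starts [17, 32, 62, 80, 89, 97, 144, 152, 161, 178, 189] → cuts [21, 36, 66, 84, 93, 101, 148, 156, 165, 182, 193]
  IvoIII (CTTT, off=3): starts [2, 29, 53, 104, 158, 184] → cuts [5, 32, 56, 107, 161, 187]

Pooled cuts: [5, 13, 21, 32, 36, 56, 66, 72, 84, 93, 101, 107, 117, 132, 148, 156, 161, 165, 173, 182, 187, 193, 196, 205, 210, 221]

Fragments:
  [0,5): 5 bp
  [5,13): 8 bp
  [13,21): 8 bp
  [21,32): 11 bp
  [32,36): 4 bp
  [36,56): 20 bp
  [56,66): 10 bp
  [66,72): 6 bp
  [72,84): 12 bp
  [84,93): 9 bp
  [93,101): 8 bp
  [101,107): 6 bp
  [107,117): 10 bp
  [117,132): 15 bp
  [132,148): 16 bp
  [148,156): 8 bp
  [156,161): 5 bp
  [161,165): 4 bp
  [165,173): 8 bp
  [173,182): 9 bp
  [182,187): 5 bp
  [187,193): 6 bp
  [193,196): 3 bp
  [196,205): 9 bp
  [205,210): 5 bp
  [210,221): 11 bp
  [221,229): 8 bp

[3,4,4,5,5,5,5,6,6,6,8,8,8,8,8,8,9,9,9,10,10,11,11,12,15,16,20]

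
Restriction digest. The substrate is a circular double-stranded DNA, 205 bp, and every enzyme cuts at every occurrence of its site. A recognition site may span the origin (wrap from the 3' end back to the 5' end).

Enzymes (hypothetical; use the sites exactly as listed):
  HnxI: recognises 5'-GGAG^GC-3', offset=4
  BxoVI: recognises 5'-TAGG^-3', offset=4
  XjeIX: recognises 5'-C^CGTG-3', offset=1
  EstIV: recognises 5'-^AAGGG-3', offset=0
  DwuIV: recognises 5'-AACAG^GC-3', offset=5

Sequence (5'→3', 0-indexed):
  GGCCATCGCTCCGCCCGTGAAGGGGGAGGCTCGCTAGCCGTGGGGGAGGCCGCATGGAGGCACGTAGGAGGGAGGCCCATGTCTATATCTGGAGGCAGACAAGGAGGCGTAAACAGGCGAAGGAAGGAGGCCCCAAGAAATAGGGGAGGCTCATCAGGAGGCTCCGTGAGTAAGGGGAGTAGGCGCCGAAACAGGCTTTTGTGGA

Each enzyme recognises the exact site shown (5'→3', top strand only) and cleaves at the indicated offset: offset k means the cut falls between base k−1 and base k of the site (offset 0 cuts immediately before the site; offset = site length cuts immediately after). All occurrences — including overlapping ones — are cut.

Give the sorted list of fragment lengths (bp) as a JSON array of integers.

[4,4,4,6,7,9,9,10,10,10,11,11,12,12,12,12,13,14,15,20]

Site scan:
  HnxI GGAGGC/4: at [24, 44, 55, 70, 90, 102, 125, 144, 156, 202] ⇒ [1, 28, 48, 59, 74, 94, 106, 129, 148, 160]
  BxoVI TAGG/4: at [64, 140, 179] ⇒ [68, 144, 183]
  XjeIX CCGTG/1: at [14, 37, 163] ⇒ [15, 38, 164]
  EstIV AAGGG/0: at [19, 171] ⇒ [19, 171]
  DwuIV AACAGGC/5: at [111, 189] ⇒ [116, 194]

All cut coordinates (distinct, sorted): [1, 15, 19, 28, 38, 48, 59, 68, 74, 94, 106, 116, 129, 144, 148, 160, 164, 171, 183, 194]

Fragment lengths:
  1→15: 14 bp
  15→19: 4 bp
  19→28: 9 bp
  28→38: 10 bp
  38→48: 10 bp
  48→59: 11 bp
  59→68: 9 bp
  68→74: 6 bp
  74→94: 20 bp
  94→106: 12 bp
  106→116: 10 bp
  116→129: 13 bp
  129→144: 15 bp
  144→148: 4 bp
  148→160: 12 bp
  160→164: 4 bp
  164→171: 7 bp
  171→183: 12 bp
  183→194: 11 bp
  194→1 (wrap): 205-194+1 = 12 bp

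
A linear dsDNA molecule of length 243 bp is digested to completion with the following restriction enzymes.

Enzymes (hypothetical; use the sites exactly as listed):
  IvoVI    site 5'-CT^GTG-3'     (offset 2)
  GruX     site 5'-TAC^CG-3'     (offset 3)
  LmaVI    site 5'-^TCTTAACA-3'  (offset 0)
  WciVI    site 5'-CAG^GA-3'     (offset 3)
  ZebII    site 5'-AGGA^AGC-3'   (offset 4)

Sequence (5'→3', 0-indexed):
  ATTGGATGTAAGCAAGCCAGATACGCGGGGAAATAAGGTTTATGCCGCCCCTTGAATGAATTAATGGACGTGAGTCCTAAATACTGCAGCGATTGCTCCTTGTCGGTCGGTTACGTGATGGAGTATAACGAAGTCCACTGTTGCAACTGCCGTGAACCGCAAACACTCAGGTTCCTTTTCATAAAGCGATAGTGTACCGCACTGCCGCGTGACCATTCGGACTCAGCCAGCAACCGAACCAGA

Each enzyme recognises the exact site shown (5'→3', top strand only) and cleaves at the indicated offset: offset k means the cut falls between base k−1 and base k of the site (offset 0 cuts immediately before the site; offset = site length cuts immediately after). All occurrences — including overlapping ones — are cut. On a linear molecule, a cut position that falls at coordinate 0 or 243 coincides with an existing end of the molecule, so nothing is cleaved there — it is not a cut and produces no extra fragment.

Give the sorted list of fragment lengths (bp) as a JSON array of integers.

Scan for sites:
  IvoVI (CTGTG, off=2): no sites
  GruX TACCG/3: at [194] ⇒ [197]
  LmaVI (TCTTAACA, off=0): no sites
  WciVI (CAGGA, off=3): no sites
  ZebII (AGGAAGC, off=4): no sites

Pooled cuts: [197]

Fragments:
  [0,197): 197 bp
  [197,243): 46 bp

[46,197]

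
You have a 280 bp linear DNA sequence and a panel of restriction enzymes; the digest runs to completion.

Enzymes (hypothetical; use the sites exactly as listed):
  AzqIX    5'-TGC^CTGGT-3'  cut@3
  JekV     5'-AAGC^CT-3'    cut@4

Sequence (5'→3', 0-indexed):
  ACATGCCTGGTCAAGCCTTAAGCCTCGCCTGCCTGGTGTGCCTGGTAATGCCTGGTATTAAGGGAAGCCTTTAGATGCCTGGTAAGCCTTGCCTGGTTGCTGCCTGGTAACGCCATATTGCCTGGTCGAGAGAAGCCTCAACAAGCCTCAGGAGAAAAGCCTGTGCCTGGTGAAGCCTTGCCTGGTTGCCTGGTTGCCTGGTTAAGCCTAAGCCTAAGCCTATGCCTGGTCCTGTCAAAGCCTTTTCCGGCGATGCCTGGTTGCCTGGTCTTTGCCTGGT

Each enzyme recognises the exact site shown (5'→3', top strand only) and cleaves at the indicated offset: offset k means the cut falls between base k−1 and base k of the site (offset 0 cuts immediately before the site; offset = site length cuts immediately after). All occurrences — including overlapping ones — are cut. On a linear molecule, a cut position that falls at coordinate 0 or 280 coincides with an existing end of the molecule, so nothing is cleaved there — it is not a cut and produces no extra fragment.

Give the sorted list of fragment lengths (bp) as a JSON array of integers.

[5,5,5,6,6,6,6,6,7,8,8,8,9,9,9,10,10,10,10,10,10,11,11,14,15,15,16,17,18]

Site scan:
  AzqIX TGCCTGGT/3: at [3, 29, 38, 48, 75, 89, 100, 118, 163, 178, 186, 194, 222, 253, 261, 272] ⇒ [6, 32, 41, 51, 78, 92, 103, 121, 166, 181, 189, 197, 225, 256, 264, 275]
  JekV AAGCCT/4: at [12, 19, 64, 83, 132, 142, 156, 172, 203, 209, 215, 237] ⇒ [16, 23, 68, 87, 136, 146, 160, 176, 207, 213, 219, 241]

All cut coordinates (distinct, sorted): [6, 16, 23, 32, 41, 51, 68, 78, 87, 92, 103, 121, 136, 146, 160, 166, 176, 181, 189, 197, 207, 213, 219, 225, 241, 256, 264, 275]

Fragments:
  [0,6): 6 bp
  [6,16): 10 bp
  [16,23): 7 bp
  [23,32): 9 bp
  [32,41): 9 bp
  [41,51): 10 bp
  [51,68): 17 bp
  [68,78): 10 bp
  [78,87): 9 bp
  [87,92): 5 bp
  [92,103): 11 bp
  [103,121): 18 bp
  [121,136): 15 bp
  [136,146): 10 bp
  [146,160): 14 bp
  [160,166): 6 bp
  [166,176): 10 bp
  [176,181): 5 bp
  [181,189): 8 bp
  [189,197): 8 bp
  [197,207): 10 bp
  [207,213): 6 bp
  [213,219): 6 bp
  [219,225): 6 bp
  [225,241): 16 bp
  [241,256): 15 bp
  [256,264): 8 bp
  [264,275): 11 bp
  [275,280): 5 bp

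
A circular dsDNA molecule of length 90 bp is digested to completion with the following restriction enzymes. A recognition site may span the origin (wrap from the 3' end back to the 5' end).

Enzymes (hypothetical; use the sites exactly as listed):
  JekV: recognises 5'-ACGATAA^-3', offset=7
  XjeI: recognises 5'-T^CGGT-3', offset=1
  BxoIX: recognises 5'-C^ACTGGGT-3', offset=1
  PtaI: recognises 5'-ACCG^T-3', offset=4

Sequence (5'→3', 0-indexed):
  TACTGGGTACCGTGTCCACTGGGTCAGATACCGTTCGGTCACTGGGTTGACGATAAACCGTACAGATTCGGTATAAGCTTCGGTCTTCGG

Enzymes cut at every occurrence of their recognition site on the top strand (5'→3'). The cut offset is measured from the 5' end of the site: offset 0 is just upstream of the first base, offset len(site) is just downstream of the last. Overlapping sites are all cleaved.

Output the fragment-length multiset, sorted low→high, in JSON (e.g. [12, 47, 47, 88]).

Scan for sites:
  JekV (ACGATAA, off=7): starts [49] → cuts [56]
  XjeI (TCGGT, off=1): starts [34, 67, 79, 86] → cuts [35, 68, 80, 87]
  BxoIX (CACTGGGT, off=1): starts [16, 39] → cuts [17, 40]
  PtaI (ACCGT, off=4): starts [8, 29, 56] → cuts [12, 33, 60]

All cut coordinates (distinct, sorted): [12, 17, 33, 35, 40, 56, 60, 68, 80, 87]

Fragment lengths:
  12→17: 5 bp
  17→33: 16 bp
  33→35: 2 bp
  35→40: 5 bp
  40→56: 16 bp
  56→60: 4 bp
  60→68: 8 bp
  68→80: 12 bp
  80→87: 7 bp
  87→12 (wrap): 90-87+12 = 15 bp

[2,4,5,5,7,8,12,15,16,16]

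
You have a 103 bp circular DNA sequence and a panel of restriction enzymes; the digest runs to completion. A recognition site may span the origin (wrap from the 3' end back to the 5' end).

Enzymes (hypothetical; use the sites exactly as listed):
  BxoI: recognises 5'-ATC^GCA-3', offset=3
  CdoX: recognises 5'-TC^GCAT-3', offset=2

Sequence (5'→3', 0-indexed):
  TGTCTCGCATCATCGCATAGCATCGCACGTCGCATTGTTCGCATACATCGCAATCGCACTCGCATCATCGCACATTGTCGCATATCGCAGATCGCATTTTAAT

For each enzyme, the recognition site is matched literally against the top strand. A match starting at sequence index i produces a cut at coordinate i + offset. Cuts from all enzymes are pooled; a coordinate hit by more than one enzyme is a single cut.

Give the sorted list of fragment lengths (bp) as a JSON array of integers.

[6,6,7,7,7,8,8,9,9,10,10,16]

Scan for sites:
  BxoI ATCGCA/3: at [11, 21, 46, 52, 66, 83, 90] ⇒ [14, 24, 49, 55, 69, 86, 93]
  CdoX TCGCAT/2: at [4, 12, 29, 38, 59, 77, 91] ⇒ [6, 14, 31, 40, 61, 79, 93]

All cut coordinates (distinct, sorted): [6, 14, 24, 31, 40, 49, 55, 61, 69, 79, 86, 93]

Fragment lengths:
  6→14: 8 bp
  14→24: 10 bp
  24→31: 7 bp
  31→40: 9 bp
  40→49: 9 bp
  49→55: 6 bp
  55→61: 6 bp
  61→69: 8 bp
  69→79: 10 bp
  79→86: 7 bp
  86→93: 7 bp
  93→6 (wrap): 103-93+6 = 16 bp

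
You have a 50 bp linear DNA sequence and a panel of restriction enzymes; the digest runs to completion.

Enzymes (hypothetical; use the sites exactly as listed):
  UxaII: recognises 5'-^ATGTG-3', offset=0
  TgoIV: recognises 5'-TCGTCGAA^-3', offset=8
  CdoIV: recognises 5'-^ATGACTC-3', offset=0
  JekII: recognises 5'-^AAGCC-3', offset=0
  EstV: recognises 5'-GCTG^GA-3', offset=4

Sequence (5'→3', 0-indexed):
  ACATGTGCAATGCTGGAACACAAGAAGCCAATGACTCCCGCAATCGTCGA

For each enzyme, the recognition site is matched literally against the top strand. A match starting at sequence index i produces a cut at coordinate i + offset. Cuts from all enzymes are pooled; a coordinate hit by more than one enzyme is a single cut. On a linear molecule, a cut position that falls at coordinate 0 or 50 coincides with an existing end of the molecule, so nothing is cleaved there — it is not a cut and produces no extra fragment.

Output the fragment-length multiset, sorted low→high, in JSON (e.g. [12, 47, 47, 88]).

Per-enzyme occurrences:
  UxaII (ATGTG, off=0): starts [2] → cuts [2]
  TgoIV (TCGTCGAA, off=8): no sites
  CdoIV (ATGACTC, off=0): starts [30] → cuts [30]
  JekII (AAGCC, off=0): starts [24] → cuts [24]
  EstV (GCTGGA, off=4): starts [11] → cuts [15]

Pooled cuts: [2, 15, 24, 30]

Fragments:
  [0,2): 2 bp
  [2,15): 13 bp
  [15,24): 9 bp
  [24,30): 6 bp
  [30,50): 20 bp

[2,6,9,13,20]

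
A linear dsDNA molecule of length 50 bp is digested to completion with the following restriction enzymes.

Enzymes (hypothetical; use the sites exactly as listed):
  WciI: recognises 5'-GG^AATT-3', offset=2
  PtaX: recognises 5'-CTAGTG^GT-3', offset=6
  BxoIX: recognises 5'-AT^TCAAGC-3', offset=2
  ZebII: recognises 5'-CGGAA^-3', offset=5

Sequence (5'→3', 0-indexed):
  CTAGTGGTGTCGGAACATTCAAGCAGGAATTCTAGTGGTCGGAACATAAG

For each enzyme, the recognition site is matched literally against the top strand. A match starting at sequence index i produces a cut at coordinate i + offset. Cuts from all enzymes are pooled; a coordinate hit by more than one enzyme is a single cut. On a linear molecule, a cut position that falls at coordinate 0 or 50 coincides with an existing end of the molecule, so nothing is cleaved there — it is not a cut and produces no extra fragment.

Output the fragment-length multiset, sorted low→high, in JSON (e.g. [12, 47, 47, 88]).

Per-enzyme occurrences:
  WciI GGAATT/2: at [25] ⇒ [27]
  PtaX CTAGTGGT/6: at [0, 31] ⇒ [6, 37]
  BxoIX ATTCAAGC/2: at [16] ⇒ [18]
  ZebII CGGAA/5: at [10, 39] ⇒ [15, 44]

Pooled cuts: [6, 15, 18, 27, 37, 44]

Fragments:
  [0,6): 6 bp
  [6,15): 9 bp
  [15,18): 3 bp
  [18,27): 9 bp
  [27,37): 10 bp
  [37,44): 7 bp
  [44,50): 6 bp

[3,6,6,7,9,9,10]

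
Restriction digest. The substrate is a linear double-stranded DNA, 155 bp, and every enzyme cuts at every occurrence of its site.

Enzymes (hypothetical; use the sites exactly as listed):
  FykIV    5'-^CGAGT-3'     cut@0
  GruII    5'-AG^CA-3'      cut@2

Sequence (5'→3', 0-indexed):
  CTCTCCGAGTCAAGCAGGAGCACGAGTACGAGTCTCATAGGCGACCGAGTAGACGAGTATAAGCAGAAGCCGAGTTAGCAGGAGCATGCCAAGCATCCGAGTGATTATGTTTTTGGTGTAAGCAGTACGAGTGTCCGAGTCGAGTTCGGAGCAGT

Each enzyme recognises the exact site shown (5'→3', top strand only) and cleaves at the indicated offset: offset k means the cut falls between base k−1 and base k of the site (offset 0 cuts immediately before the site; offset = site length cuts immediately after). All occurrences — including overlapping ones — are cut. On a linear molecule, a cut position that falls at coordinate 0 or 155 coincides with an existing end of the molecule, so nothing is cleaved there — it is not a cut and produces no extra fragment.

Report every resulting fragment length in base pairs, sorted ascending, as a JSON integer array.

[2,4,4,5,5,5,6,6,6,7,8,8,8,9,9,10,11,17,25]

Site scan:
  FykIV CGAGT/0: at [5, 22, 28, 45, 53, 70, 97, 127, 135, 140] ⇒ [5, 22, 28, 45, 53, 70, 97, 127, 135, 140]
  GruII AGCA/2: at [12, 18, 61, 76, 82, 91, 120, 149] ⇒ [14, 20, 63, 78, 84, 93, 122, 151]

All cut coordinates (distinct, sorted): [5, 14, 20, 22, 28, 45, 53, 63, 70, 78, 84, 93, 97, 122, 127, 135, 140, 151]

Fragments:
  [0,5): 5 bp
  [5,14): 9 bp
  [14,20): 6 bp
  [20,22): 2 bp
  [22,28): 6 bp
  [28,45): 17 bp
  [45,53): 8 bp
  [53,63): 10 bp
  [63,70): 7 bp
  [70,78): 8 bp
  [78,84): 6 bp
  [84,93): 9 bp
  [93,97): 4 bp
  [97,122): 25 bp
  [122,127): 5 bp
  [127,135): 8 bp
  [135,140): 5 bp
  [140,151): 11 bp
  [151,155): 4 bp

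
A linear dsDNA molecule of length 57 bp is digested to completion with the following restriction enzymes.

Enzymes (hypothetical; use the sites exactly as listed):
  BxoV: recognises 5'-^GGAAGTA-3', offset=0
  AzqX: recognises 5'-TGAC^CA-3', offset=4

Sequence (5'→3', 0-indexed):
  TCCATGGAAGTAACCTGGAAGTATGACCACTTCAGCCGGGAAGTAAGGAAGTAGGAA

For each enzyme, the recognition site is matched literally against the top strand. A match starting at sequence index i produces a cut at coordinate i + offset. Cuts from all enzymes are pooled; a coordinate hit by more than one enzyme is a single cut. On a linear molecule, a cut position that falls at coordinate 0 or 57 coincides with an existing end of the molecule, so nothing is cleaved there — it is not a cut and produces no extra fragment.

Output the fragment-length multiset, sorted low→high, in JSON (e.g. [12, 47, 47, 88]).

Scan for sites:
  BxoV GGAAGTA/0: at [5, 16, 38, 46] ⇒ [5, 16, 38, 46]
  AzqX TGACCA/4: at [23] ⇒ [27]

All cut coordinates (distinct, sorted): [5, 16, 27, 38, 46]

Fragment lengths:
  [0,5): 5 bp
  [5,16): 11 bp
  [16,27): 11 bp
  [27,38): 11 bp
  [38,46): 8 bp
  [46,57): 11 bp

[5,8,11,11,11,11]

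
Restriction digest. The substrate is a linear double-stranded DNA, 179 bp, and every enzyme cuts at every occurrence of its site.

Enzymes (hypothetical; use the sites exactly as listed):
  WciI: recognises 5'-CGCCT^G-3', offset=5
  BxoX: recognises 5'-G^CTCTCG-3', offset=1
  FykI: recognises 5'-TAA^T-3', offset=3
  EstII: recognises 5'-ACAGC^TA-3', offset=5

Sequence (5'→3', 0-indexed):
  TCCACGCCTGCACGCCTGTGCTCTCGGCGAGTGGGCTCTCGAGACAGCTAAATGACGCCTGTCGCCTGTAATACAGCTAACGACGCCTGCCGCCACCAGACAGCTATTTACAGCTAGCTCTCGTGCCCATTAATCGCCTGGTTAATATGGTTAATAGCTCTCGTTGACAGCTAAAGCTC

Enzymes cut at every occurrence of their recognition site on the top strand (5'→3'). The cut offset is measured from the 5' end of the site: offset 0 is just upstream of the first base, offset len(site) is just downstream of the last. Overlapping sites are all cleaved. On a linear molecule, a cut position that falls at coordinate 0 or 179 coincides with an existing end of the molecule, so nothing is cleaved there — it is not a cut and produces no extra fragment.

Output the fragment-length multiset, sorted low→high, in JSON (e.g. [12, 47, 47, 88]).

Site scan:
  WciI (CGCCTG, off=5): starts [4, 12, 55, 62, 83, 134] → cuts [9, 17, 60, 67, 88, 139]
  BxoX (GCTCTCG, off=1): starts [19, 34, 116, 156] → cuts [20, 35, 117, 157]
  FykI (TAAT, off=3): starts [68, 130, 142, 151] → cuts [71, 133, 145, 154]
  EstII (ACAGCTA, off=5): starts [43, 72, 99, 109, 166] → cuts [48, 77, 104, 114, 171]

All cut coordinates (distinct, sorted): [9, 17, 20, 35, 48, 60, 67, 71, 77, 88, 104, 114, 117, 133, 139, 145, 154, 157, 171]

Fragment lengths:
  [0,9): 9 bp
  [9,17): 8 bp
  [17,20): 3 bp
  [20,35): 15 bp
  [35,48): 13 bp
  [48,60): 12 bp
  [60,67): 7 bp
  [67,71): 4 bp
  [71,77): 6 bp
  [77,88): 11 bp
  [88,104): 16 bp
  [104,114): 10 bp
  [114,117): 3 bp
  [117,133): 16 bp
  [133,139): 6 bp
  [139,145): 6 bp
  [145,154): 9 bp
  [154,157): 3 bp
  [157,171): 14 bp
  [171,179): 8 bp

[3,3,3,4,6,6,6,7,8,8,9,9,10,11,12,13,14,15,16,16]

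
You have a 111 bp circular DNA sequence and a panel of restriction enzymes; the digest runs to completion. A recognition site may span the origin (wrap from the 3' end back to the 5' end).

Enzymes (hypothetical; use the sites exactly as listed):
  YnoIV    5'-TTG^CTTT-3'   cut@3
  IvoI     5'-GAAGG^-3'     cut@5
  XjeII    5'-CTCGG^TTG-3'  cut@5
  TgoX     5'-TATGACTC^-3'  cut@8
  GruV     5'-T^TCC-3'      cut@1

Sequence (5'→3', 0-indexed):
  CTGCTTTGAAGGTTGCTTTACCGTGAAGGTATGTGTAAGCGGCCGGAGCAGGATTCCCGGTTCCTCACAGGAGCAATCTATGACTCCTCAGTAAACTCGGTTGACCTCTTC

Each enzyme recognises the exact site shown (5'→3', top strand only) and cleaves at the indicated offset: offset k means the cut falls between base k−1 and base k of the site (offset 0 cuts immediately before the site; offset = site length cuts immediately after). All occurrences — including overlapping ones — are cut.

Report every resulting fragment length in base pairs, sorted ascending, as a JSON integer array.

Site scan:
  YnoIV (TTGCTTT, off=3): starts [12] → cuts [15]
  IvoI (GAAGG, off=5): starts [7, 24] → cuts [12, 29]
  XjeII (CTCGGTTG, off=5): starts [95] → cuts [100]
  TgoX (TATGACTC, off=8): starts [78] → cuts [86]
  GruV (TTCC, off=1): starts [53, 60, 108] → cuts [54, 61, 109]

Pooled cuts: [12, 15, 29, 54, 61, 86, 100, 109]

Fragments:
  12→15: 3 bp
  15→29: 14 bp
  29→54: 25 bp
  54→61: 7 bp
  61→86: 25 bp
  86→100: 14 bp
  100→109: 9 bp
  109→12 (wrap): 111-109+12 = 14 bp

[3,7,9,14,14,14,25,25]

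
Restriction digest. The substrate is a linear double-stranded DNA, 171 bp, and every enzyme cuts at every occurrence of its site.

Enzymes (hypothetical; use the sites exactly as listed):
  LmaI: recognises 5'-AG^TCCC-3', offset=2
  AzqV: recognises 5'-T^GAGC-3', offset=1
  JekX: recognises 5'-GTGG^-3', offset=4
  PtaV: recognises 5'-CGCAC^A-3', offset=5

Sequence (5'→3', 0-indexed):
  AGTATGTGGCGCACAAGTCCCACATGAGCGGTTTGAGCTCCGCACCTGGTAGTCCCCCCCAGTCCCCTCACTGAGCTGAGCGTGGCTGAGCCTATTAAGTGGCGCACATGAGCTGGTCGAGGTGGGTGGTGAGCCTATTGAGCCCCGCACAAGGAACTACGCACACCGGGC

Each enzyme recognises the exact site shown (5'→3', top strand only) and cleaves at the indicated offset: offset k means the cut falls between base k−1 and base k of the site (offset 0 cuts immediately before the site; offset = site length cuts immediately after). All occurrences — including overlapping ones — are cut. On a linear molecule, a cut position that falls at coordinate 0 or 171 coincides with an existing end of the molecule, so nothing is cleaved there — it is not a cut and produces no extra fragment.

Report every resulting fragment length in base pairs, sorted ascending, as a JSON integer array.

Site scan:
  LmaI (AGTCCC, off=2): starts [15, 50, 60] → cuts [17, 52, 62]
  AzqV (TGAGC, off=1): starts [24, 33, 71, 76, 86, 108, 129, 138] → cuts [25, 34, 72, 77, 87, 109, 130, 139]
  JekX (GTGG, off=4): starts [5, 81, 98, 121, 125] → cuts [9, 85, 102, 125, 129]
  PtaV (CGCACA, off=5): starts [9, 102, 145, 159] → cuts [14, 107, 150, 164]

All cut coordinates (distinct, sorted): [9, 14, 17, 25, 34, 52, 62, 72, 77, 85, 87, 102, 107, 109, 125, 129, 130, 139, 150, 164]

Fragment lengths:
  [0,9): 9 bp
  [9,14): 5 bp
  [14,17): 3 bp
  [17,25): 8 bp
  [25,34): 9 bp
  [34,52): 18 bp
  [52,62): 10 bp
  [62,72): 10 bp
  [72,77): 5 bp
  [77,85): 8 bp
  [85,87): 2 bp
  [87,102): 15 bp
  [102,107): 5 bp
  [107,109): 2 bp
  [109,125): 16 bp
  [125,129): 4 bp
  [129,130): 1 bp
  [130,139): 9 bp
  [139,150): 11 bp
  [150,164): 14 bp
  [164,171): 7 bp

[1,2,2,3,4,5,5,5,7,8,8,9,9,9,10,10,11,14,15,16,18]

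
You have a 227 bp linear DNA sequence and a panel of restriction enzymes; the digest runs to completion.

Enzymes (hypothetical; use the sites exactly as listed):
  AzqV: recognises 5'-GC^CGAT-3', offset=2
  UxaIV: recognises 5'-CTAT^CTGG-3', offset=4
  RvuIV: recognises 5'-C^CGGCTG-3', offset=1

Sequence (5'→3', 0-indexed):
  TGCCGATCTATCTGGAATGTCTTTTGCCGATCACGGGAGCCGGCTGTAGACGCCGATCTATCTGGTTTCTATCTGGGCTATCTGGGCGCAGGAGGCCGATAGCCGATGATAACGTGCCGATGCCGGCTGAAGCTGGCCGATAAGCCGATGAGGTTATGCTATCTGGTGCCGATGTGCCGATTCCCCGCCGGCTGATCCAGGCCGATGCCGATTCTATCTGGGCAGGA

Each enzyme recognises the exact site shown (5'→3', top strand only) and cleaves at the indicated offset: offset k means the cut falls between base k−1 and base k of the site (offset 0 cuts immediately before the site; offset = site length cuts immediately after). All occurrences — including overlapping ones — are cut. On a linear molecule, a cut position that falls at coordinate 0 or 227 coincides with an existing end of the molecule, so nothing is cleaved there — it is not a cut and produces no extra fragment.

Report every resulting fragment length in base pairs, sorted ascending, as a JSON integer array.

[3,6,6,7,7,8,8,8,8,9,9,10,11,11,13,13,14,14,14,15,16,17]

Scan for sites:
  AzqV GCCGAT/2: at [1, 25, 51, 94, 101, 115, 135, 143, 167, 175, 200, 206] ⇒ [3, 27, 53, 96, 103, 117, 137, 145, 169, 177, 202, 208]
  UxaIV CTATCTGG/4: at [7, 57, 68, 77, 158, 213] ⇒ [11, 61, 72, 81, 162, 217]
  RvuIV CCGGCTG/1: at [39, 122, 187] ⇒ [40, 123, 188]

Pooled cuts: [3, 11, 27, 40, 53, 61, 72, 81, 96, 103, 117, 123, 137, 145, 162, 169, 177, 188, 202, 208, 217]

Fragments:
  [0,3): 3 bp
  [3,11): 8 bp
  [11,27): 16 bp
  [27,40): 13 bp
  [40,53): 13 bp
  [53,61): 8 bp
  [61,72): 11 bp
  [72,81): 9 bp
  [81,96): 15 bp
  [96,103): 7 bp
  [103,117): 14 bp
  [117,123): 6 bp
  [123,137): 14 bp
  [137,145): 8 bp
  [145,162): 17 bp
  [162,169): 7 bp
  [169,177): 8 bp
  [177,188): 11 bp
  [188,202): 14 bp
  [202,208): 6 bp
  [208,217): 9 bp
  [217,227): 10 bp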